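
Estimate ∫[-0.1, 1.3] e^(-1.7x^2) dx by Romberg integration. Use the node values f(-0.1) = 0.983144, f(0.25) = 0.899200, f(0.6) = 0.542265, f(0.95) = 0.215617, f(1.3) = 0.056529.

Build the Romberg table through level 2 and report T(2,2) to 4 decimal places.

0.7694

T(0,0) (trapezoid, 1 panel, h=1.4000): 0.727771
T(1,0) (trapezoid, 2 panels, h=0.7000): 0.743471
T(2,0) (trapezoid, 4 panels, h=0.3500): 0.761921
T(1,1) = 0.743471 + (0.743471 − 0.727771)/3 = 0.748704
T(2,1) = 0.761921 + (0.761921 − 0.743471)/3 = 0.768071
T(2,2) = 0.768071 + (0.768071 − 0.748704)/15 = 0.769362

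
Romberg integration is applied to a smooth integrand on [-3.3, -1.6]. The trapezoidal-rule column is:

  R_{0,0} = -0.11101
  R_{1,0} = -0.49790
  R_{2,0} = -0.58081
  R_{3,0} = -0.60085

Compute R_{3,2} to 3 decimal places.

R_{2,1} = (4·(-0.58081) − (-0.49790)) / 3 = -0.60845
R_{3,1} = -0.60085 + (-0.60085 − (-0.58081))/3 = -0.60753
R_{3,2} = (16·(-0.60753) − (-0.60845)) / 15 = -0.60747

-0.607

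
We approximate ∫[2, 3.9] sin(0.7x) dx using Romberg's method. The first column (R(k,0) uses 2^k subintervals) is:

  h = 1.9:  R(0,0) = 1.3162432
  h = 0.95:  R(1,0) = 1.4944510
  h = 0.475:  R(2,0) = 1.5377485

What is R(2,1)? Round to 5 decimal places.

Richardson extrapolation on the trapezoidal column (denominator 4−1=3):
R(2,1) = 1.5377485 + (1.5377485 − 1.4944510)/3 = 1.5521810

1.55218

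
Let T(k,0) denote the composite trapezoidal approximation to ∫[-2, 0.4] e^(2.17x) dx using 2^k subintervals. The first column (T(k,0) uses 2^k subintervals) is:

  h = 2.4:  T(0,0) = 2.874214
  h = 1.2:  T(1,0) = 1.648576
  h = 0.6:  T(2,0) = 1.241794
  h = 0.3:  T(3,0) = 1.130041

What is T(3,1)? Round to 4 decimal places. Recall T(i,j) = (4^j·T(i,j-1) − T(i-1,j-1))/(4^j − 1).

T(3,1) = (4·1.130041 − 1.241794) / 3 = 1.092790

1.0928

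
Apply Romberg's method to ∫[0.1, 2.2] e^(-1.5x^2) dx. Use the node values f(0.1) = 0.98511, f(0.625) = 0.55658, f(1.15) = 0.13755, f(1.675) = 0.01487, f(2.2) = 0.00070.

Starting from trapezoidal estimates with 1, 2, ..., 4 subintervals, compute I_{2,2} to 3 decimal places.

0.626

I_{0,0} (trapezoid, 1 panel, h=2.1000): 1.03510
I_{1,0} (trapezoid, 2 panels, h=1.0500): 0.66198
I_{2,0} (trapezoid, 4 panels, h=0.5250): 0.63100
I_{1,1} = 0.66198 + (0.66198 − 1.03510)/3 = 0.53761
I_{2,1} = 0.63100 + (0.63100 − 0.66198)/3 = 0.62067
I_{2,2} = 0.62067 + (0.62067 − 0.53761)/15 = 0.62621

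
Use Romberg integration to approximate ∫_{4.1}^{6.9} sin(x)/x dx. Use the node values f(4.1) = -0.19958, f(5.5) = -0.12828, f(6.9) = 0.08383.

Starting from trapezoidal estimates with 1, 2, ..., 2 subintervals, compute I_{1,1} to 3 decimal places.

I_{0,0} (trapezoid, 1 panel, h=2.8000): -0.16205
I_{1,0} (trapezoid, 2 panels, h=1.4000): -0.26062
I_{1,1} = -0.26062 + (-0.26062 − (-0.16205))/3 = -0.29348

-0.293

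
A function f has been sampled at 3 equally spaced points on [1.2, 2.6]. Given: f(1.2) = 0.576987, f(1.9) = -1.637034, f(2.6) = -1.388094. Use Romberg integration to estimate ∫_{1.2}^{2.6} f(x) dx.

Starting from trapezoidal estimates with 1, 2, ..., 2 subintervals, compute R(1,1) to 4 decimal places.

-1.7172

R(0,0) (trapezoid, 1 panel, h=1.4000): -0.567775
R(1,0) (trapezoid, 2 panels, h=0.7000): -1.429811
R(1,1) = -1.429811 + (-1.429811 − (-0.567775))/3 = -1.717156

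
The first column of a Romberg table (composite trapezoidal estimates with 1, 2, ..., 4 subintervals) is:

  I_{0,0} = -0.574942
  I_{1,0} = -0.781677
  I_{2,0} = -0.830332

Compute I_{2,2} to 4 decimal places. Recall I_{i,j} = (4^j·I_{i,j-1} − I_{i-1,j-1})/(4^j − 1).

-0.8463

I_{1,1} = -0.781677 + (-0.781677 − (-0.574942))/3 = -0.850589
I_{2,1} = (4·(-0.830332) − (-0.781677)) / 3 = -0.846550
I_{2,2} = (16·(-0.846550) − (-0.850589)) / 15 = -0.846281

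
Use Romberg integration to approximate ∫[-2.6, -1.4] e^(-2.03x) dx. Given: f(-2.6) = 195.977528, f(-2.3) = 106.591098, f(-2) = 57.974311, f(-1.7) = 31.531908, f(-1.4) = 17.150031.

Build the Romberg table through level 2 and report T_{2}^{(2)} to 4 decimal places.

T_{0}^{(0)} (trapezoid, 1 panel, h=1.2000): 127.876535
T_{1}^{(0)} (trapezoid, 2 panels, h=0.6000): 98.722854
T_{2}^{(0)} (trapezoid, 4 panels, h=0.3000): 90.798329
T_{1}^{(1)} = 98.722854 + (98.722854 − 127.876535)/3 = 89.004960
T_{2}^{(1)} = 90.798329 + (90.798329 − 98.722854)/3 = 88.156821
T_{2}^{(2)} = 88.156821 + (88.156821 − 89.004960)/15 = 88.100278

88.1003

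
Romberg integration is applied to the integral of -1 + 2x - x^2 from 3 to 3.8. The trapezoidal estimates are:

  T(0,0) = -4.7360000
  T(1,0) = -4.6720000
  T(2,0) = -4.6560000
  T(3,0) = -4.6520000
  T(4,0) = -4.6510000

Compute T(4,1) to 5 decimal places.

-4.65067

Richardson extrapolation on the trapezoidal column (denominator 4−1=3):
T(4,1) = (4·(-4.6510000) − (-4.6520000)) / 3 = -4.6506667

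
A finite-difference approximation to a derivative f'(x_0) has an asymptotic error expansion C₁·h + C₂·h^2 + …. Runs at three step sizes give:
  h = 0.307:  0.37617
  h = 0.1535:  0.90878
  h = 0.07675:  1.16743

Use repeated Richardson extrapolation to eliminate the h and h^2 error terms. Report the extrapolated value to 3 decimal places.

First eliminate the h term (factor 2^1 = 2):
  B₁ = (2·0.90878 − 0.37617)/1 = 1.44139
  B₂ = (2·1.16743 − 0.90878)/1 = 1.42608
Then eliminate the h^2 term (factor 2^2 = 4):
  (4·1.42608 − 1.44139)/3 = 1.42098

1.421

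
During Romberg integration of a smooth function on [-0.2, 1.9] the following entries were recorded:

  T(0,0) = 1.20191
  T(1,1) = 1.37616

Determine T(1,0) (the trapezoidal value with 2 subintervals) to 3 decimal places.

1.333

From T(1,1) = (4·T(1,0) − T(0,0))/3, solve for T(1,0):
4·T(1,0) = 3·1.37616 + 1.20191 = 5.33039
T(1,0) = 1.33260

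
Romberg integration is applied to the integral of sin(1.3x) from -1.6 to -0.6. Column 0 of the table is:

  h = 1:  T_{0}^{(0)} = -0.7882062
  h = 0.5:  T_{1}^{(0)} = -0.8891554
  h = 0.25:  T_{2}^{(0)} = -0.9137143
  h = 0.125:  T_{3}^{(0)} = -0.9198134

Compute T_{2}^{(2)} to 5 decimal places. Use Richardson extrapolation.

-0.92184

Richardson extrapolation on the trapezoidal column (denominator 4−1=3):
T_{1}^{(1)} = -0.8891554 + (-0.8891554 − (-0.7882062))/3 = -0.9228051
T_{2}^{(1)} = -0.9137143 + (-0.9137143 − (-0.8891554))/3 = -0.9219006
T_{2}^{(2)} = -0.9219006 + (-0.9219006 − (-0.9228051))/15 = -0.9218403
(Column j=1 coincides with Simpson's rule on the same nodes.)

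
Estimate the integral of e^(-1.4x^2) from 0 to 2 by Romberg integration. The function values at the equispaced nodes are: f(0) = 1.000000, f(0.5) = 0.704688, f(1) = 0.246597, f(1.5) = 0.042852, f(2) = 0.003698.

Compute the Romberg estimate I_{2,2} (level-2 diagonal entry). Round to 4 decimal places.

0.7535

I_{0,0} (trapezoid, 1 panel, h=2.0000): 1.003698
I_{1,0} (trapezoid, 2 panels, h=1.0000): 0.748446
I_{2,0} (trapezoid, 4 panels, h=0.5000): 0.747993
I_{1,1} = 0.748446 + (0.748446 − 1.003698)/3 = 0.663362
I_{2,1} = 0.747993 + (0.747993 − 0.748446)/3 = 0.747842
I_{2,2} = 0.747842 + (0.747842 − 0.663362)/15 = 0.753474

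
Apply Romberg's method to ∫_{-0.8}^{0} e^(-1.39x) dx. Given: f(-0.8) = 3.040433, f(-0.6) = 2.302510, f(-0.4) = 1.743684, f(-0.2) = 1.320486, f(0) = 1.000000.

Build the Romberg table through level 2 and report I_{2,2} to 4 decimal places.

1.4679

I_{0,0} (trapezoid, 1 panel, h=0.8000): 1.616173
I_{1,0} (trapezoid, 2 panels, h=0.4000): 1.505560
I_{2,0} (trapezoid, 4 panels, h=0.2000): 1.477379
I_{1,1} = 1.505560 + (1.505560 − 1.616173)/3 = 1.468689
I_{2,1} = 1.477379 + (1.477379 − 1.505560)/3 = 1.467985
I_{2,2} = 1.467985 + (1.467985 − 1.468689)/15 = 1.467938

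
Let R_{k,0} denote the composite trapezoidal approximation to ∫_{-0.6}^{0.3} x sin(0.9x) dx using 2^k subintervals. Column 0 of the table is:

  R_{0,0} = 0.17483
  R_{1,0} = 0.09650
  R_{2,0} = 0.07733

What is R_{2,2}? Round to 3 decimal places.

Richardson extrapolation on the trapezoidal column (denominator 4−1=3):
R_{1,1} = 0.09650 + (0.09650 − 0.17483)/3 = 0.07039
R_{2,1} = (4·0.07733 − 0.09650) / 3 = 0.07094
R_{2,2} = (16·0.07094 − 0.07039) / 15 = 0.07098

0.071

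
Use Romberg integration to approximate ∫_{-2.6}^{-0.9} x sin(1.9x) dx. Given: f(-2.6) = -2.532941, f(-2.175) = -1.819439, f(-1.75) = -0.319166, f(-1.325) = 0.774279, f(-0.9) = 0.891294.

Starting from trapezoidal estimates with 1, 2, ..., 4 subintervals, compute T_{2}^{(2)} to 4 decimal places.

T_{0}^{(0)} (trapezoid, 1 panel, h=1.7000): -1.395400
T_{1}^{(0)} (trapezoid, 2 panels, h=0.8500): -0.968991
T_{2}^{(0)} (trapezoid, 4 panels, h=0.4250): -0.928689
T_{1}^{(1)} = -0.968991 + (-0.968991 − (-1.395400))/3 = -0.826855
T_{2}^{(1)} = -0.928689 + (-0.928689 − (-0.968991))/3 = -0.915255
T_{2}^{(2)} = -0.915255 + (-0.915255 − (-0.826855))/15 = -0.921148

-0.9211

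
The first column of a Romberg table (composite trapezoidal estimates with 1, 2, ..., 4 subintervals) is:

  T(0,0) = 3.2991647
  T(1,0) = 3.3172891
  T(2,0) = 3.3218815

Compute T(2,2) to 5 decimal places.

T(1,1) = 3.3172891 + (3.3172891 − 3.2991647)/3 = 3.3233306
T(2,1) = (4·3.3218815 − 3.3172891) / 3 = 3.3234123
T(2,2) = (16·3.3234123 − 3.3233306) / 15 = 3.3234177
(Column j=1 coincides with Simpson's rule on the same nodes.)

3.32342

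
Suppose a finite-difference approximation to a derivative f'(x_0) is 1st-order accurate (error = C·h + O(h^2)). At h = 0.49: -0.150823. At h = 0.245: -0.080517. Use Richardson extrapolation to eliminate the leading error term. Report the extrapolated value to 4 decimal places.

The leading error scales as h; refining by a factor of 2 reduces it by 2^1 = 2.
Extrapolated value = (2·A(h/2) − A(h)) / (2 − 1)
= (2·(-0.080517) − (-0.150823)) / 1
= -0.010211 / 1 = -0.010211

-0.0102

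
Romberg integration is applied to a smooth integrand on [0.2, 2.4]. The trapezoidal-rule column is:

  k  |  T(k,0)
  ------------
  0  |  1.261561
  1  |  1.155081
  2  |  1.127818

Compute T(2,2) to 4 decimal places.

Richardson extrapolation on the trapezoidal column (denominator 4−1=3):
T(1,1) = 1.155081 + (1.155081 − 1.261561)/3 = 1.119588
T(2,1) = 1.127818 + (1.127818 − 1.155081)/3 = 1.118730
T(2,2) = 1.118730 + (1.118730 − 1.119588)/15 = 1.118673

1.1187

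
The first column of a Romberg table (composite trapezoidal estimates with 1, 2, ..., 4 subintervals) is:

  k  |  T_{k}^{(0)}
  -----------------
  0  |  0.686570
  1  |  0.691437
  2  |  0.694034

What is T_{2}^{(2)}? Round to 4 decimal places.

T_{1}^{(1)} = (4·0.691437 − 0.686570) / 3 = 0.693059
T_{2}^{(1)} = 0.694034 + (0.694034 − 0.691437)/3 = 0.694900
T_{2}^{(2)} = (16·0.694900 − 0.693059) / 15 = 0.695023

0.6950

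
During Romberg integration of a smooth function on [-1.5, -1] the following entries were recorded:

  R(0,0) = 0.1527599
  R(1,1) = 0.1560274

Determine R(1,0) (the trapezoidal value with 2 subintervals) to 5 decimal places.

0.15521

From R(1,1) = (4·R(1,0) − R(0,0))/3, solve for R(1,0):
4·R(1,0) = 3·0.1560274 + 0.1527599 = 0.6208421
R(1,0) = 0.1552105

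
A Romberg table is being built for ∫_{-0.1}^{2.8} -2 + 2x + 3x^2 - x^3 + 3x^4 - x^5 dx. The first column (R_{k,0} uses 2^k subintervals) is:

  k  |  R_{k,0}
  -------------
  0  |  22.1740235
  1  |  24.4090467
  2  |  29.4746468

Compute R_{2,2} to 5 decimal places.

Richardson extrapolation on the trapezoidal column (denominator 4−1=3):
R_{1,1} = (4·24.4090467 − 22.1740235) / 3 = 25.1540544
R_{2,1} = (4·29.4746468 − 24.4090467) / 3 = 31.1631802
R_{2,2} = 31.1631802 + (31.1631802 − 25.1540544)/15 = 31.5637886

31.56379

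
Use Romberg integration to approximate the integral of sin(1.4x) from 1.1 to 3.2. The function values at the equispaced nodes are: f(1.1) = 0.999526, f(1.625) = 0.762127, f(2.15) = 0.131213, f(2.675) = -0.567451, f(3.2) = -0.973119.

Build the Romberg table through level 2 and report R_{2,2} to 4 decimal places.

0.1864

R_{0,0} (trapezoid, 1 panel, h=2.1000): 0.027727
R_{1,0} (trapezoid, 2 panels, h=1.0500): 0.151637
R_{2,0} (trapezoid, 4 panels, h=0.5250): 0.178024
R_{1,1} = 0.151637 + (0.151637 − 0.027727)/3 = 0.192940
R_{2,1} = 0.178024 + (0.178024 − 0.151637)/3 = 0.186820
R_{2,2} = 0.186820 + (0.186820 − 0.192940)/15 = 0.186412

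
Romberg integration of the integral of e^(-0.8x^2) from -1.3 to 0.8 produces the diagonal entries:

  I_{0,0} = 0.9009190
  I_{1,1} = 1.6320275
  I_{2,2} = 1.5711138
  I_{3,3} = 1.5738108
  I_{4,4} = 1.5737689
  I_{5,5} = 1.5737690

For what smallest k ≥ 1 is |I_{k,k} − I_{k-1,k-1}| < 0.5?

k = 2

|I_{1,1} − I_{0,0}| = 0.7311085 ≥ 0.5
|I_{2,2} − I_{1,1}| = 0.0609137 < 0.5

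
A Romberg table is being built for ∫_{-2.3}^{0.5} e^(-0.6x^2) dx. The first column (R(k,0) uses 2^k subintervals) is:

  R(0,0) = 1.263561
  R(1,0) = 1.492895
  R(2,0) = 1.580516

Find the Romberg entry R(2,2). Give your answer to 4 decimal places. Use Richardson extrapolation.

Richardson extrapolation on the trapezoidal column (denominator 4−1=3):
R(1,1) = 1.492895 + (1.492895 − 1.263561)/3 = 1.569340
R(2,1) = (4·1.580516 − 1.492895) / 3 = 1.609723
R(2,2) = 1.609723 + (1.609723 − 1.569340)/15 = 1.612415

1.6124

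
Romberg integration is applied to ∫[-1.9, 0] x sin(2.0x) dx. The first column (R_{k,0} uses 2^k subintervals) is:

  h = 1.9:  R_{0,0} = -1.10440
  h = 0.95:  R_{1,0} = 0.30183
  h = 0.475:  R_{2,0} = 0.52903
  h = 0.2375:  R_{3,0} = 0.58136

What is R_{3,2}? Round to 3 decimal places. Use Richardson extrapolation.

Richardson extrapolation on the trapezoidal column (denominator 4−1=3):
R_{2,1} = (4·0.52903 − 0.30183) / 3 = 0.60476
R_{3,1} = (4·0.58136 − 0.52903) / 3 = 0.59880
R_{3,2} = 0.59880 + (0.59880 − 0.60476)/15 = 0.59840

0.598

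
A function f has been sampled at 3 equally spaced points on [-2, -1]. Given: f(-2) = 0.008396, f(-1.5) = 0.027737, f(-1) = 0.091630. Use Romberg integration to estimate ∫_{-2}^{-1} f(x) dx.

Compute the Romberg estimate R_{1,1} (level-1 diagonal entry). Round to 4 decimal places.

0.0352

R_{0,0} (trapezoid, 1 panel, h=1.0000): 0.050013
R_{1,0} (trapezoid, 2 panels, h=0.5000): 0.038875
R_{1,1} = 0.038875 + (0.038875 − 0.050013)/3 = 0.035162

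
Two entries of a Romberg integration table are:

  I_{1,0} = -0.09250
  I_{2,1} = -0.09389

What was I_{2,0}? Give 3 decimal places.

-0.094

From I_{2,1} = (4·I_{2,0} − I_{1,0})/3, solve for I_{2,0}:
4·I_{2,0} = 3·(-0.09389) + (-0.09250) = -0.37417
I_{2,0} = -0.09354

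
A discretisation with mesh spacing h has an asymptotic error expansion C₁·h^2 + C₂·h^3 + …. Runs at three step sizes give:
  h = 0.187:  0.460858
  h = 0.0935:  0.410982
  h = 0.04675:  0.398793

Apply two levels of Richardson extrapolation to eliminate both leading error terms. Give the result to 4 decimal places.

First eliminate the h^2 term (factor 2^2 = 4):
  B₁ = (4·0.410982 − 0.460858)/3 = 0.394357
  B₂ = (4·0.398793 − 0.410982)/3 = 0.394730
Then eliminate the h^3 term (factor 2^3 = 8):
  (8·0.394730 − 0.394357)/7 = 0.394783

0.3948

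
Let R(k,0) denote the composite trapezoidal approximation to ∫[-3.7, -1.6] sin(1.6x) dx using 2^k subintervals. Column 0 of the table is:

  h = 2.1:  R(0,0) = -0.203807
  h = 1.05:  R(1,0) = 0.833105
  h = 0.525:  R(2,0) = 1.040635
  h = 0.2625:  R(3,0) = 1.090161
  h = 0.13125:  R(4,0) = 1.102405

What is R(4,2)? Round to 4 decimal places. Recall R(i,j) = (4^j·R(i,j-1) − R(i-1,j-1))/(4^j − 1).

1.1065

R(3,1) = 1.090161 + (1.090161 − 1.040635)/3 = 1.106670
R(4,1) = (4·1.102405 − 1.090161) / 3 = 1.106486
R(4,2) = 1.106486 + (1.106486 − 1.106670)/15 = 1.106474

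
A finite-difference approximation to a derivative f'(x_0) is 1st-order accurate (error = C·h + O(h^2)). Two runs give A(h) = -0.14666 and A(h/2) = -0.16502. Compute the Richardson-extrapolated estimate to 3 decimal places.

The leading error scales as h; refining by a factor of 2 reduces it by 2^1 = 2.
Extrapolated value = (2·A(h/2) − A(h)) / (2 − 1)
= (2·(-0.16502) − (-0.14666)) / 1
= -0.18338 / 1 = -0.18338

-0.183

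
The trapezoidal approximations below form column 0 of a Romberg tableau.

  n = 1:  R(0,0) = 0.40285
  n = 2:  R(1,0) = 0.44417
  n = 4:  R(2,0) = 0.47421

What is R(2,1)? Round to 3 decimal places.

0.484

R(2,1) = 0.47421 + (0.47421 − 0.44417)/3 = 0.48422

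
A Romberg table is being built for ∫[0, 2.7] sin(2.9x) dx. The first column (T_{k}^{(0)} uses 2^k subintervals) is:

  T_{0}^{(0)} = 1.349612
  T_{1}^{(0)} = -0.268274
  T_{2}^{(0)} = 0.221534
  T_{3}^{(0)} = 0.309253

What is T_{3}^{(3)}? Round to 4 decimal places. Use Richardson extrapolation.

0.3334

T_{1}^{(1)} = -0.268274 + (-0.268274 − 1.349612)/3 = -0.807569
T_{2}^{(1)} = 0.221534 + (0.221534 − (-0.268274))/3 = 0.384803
T_{3}^{(1)} = (4·0.309253 − 0.221534) / 3 = 0.338493
T_{2}^{(2)} = (16·0.384803 − (-0.807569)) / 15 = 0.464294
T_{3}^{(2)} = 0.338493 + (0.338493 − 0.384803)/15 = 0.335406
T_{3}^{(3)} = 0.335406 + (0.335406 − 0.464294)/63 = 0.333360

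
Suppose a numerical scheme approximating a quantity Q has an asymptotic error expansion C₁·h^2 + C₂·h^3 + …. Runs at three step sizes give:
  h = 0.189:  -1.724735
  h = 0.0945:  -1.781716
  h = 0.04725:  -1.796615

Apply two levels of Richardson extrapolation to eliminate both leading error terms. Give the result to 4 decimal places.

First eliminate the h^2 term (factor 2^2 = 4):
  B₁ = (4·(-1.781716) − (-1.724735))/3 = -1.800710
  B₂ = (4·(-1.796615) − (-1.781716))/3 = -1.801581
Then eliminate the h^3 term (factor 2^3 = 8):
  (8·(-1.801581) − (-1.800710))/7 = -1.801705

-1.8017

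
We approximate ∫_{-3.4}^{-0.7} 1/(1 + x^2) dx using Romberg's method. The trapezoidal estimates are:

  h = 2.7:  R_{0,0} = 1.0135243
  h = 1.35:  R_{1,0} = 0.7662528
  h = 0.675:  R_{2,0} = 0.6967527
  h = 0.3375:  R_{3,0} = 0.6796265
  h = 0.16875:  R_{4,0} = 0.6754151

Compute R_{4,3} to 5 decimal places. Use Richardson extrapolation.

R_{2,1} = (4·0.6967527 − 0.7662528) / 3 = 0.6735860
R_{3,1} = (4·0.6796265 − 0.6967527) / 3 = 0.6739178
R_{4,1} = (4·0.6754151 − 0.6796265) / 3 = 0.6740113
R_{3,2} = (16·0.6739178 − 0.6735860) / 15 = 0.6739399
R_{4,2} = 0.6740113 + (0.6740113 − 0.6739178)/15 = 0.6740175
R_{4,3} = 0.6740175 + (0.6740175 − 0.6739399)/63 = 0.6740187
(Column j=1 coincides with Simpson's rule on the same nodes.)

0.67402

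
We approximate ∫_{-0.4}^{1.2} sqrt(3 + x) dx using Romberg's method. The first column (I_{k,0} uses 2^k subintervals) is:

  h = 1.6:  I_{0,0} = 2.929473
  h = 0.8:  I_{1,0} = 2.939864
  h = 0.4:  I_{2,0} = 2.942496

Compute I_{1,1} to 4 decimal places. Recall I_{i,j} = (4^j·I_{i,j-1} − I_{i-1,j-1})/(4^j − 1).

I_{1,1} = (4·2.939864 − 2.929473) / 3 = 2.943328

2.9433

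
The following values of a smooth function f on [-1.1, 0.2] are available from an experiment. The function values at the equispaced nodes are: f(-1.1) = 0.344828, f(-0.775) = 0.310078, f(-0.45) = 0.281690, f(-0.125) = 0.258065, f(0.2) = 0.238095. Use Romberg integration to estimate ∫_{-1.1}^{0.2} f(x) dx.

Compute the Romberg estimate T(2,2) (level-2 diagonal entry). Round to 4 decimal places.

T(0,0) (trapezoid, 1 panel, h=1.3000): 0.378900
T(1,0) (trapezoid, 2 panels, h=0.6500): 0.372548
T(2,0) (trapezoid, 4 panels, h=0.3250): 0.370921
T(1,1) = 0.372548 + (0.372548 − 0.378900)/3 = 0.370431
T(2,1) = 0.370921 + (0.370921 − 0.372548)/3 = 0.370379
T(2,2) = 0.370379 + (0.370379 − 0.370431)/15 = 0.370376

0.3704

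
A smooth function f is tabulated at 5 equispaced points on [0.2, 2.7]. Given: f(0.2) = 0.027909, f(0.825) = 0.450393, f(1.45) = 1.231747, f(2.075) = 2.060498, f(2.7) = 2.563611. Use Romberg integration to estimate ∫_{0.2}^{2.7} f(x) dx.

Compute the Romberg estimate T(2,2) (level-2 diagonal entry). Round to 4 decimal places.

3.1464

T(0,0) (trapezoid, 1 panel, h=2.5000): 3.239400
T(1,0) (trapezoid, 2 panels, h=1.2500): 3.159384
T(2,0) (trapezoid, 4 panels, h=0.6250): 3.148999
T(1,1) = 3.159384 + (3.159384 − 3.239400)/3 = 3.132712
T(2,1) = 3.148999 + (3.148999 − 3.159384)/3 = 3.145537
T(2,2) = 3.145537 + (3.145537 − 3.132712)/15 = 3.146392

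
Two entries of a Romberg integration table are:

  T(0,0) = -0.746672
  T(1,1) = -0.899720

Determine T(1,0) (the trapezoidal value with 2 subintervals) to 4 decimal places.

-0.8615

From T(1,1) = (4·T(1,0) − T(0,0))/3, solve for T(1,0):
4·T(1,0) = 3·(-0.899720) + (-0.746672) = -3.445832
T(1,0) = -0.861458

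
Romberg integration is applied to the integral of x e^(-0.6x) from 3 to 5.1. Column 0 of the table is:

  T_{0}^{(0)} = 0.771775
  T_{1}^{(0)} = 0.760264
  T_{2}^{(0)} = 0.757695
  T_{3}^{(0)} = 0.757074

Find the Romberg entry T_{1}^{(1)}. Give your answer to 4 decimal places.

0.7564

Richardson extrapolation on the trapezoidal column (denominator 4−1=3):
T_{1}^{(1)} = 0.760264 + (0.760264 − 0.771775)/3 = 0.756427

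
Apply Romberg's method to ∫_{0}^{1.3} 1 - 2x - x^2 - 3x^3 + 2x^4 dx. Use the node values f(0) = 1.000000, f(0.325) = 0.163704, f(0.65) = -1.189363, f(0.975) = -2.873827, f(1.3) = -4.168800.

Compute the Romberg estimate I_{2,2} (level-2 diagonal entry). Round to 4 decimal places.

-1.7792

I_{0,0} (trapezoid, 1 panel, h=1.3000): -2.059720
I_{1,0} (trapezoid, 2 panels, h=0.6500): -1.802946
I_{2,0} (trapezoid, 4 panels, h=0.3250): -1.782263
I_{1,1} = -1.802946 + (-1.802946 − (-2.059720))/3 = -1.717355
I_{2,1} = -1.782263 + (-1.782263 − (-1.802946))/3 = -1.775369
I_{2,2} = -1.775369 + (-1.775369 − (-1.717355))/15 = -1.779237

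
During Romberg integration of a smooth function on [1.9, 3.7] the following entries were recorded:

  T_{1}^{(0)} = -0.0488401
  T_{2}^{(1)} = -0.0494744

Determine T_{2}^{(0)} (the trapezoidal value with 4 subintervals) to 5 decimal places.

-0.04932

From T_{2}^{(1)} = (4·T_{2}^{(0)} − T_{1}^{(0)})/3, solve for T_{2}^{(0)}:
4·T_{2}^{(0)} = 3·(-0.0494744) + (-0.0488401) = -0.1972633
T_{2}^{(0)} = -0.0493158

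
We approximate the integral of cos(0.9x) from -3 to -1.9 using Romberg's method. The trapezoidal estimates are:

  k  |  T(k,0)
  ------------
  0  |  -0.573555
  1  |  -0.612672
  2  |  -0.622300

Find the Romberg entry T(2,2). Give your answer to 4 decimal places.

T(1,1) = (4·(-0.612672) − (-0.573555)) / 3 = -0.625711
T(2,1) = -0.622300 + (-0.622300 − (-0.612672))/3 = -0.625509
T(2,2) = -0.625509 + (-0.625509 − (-0.625711))/15 = -0.625496
(Column j=1 coincides with Simpson's rule on the same nodes.)

-0.6255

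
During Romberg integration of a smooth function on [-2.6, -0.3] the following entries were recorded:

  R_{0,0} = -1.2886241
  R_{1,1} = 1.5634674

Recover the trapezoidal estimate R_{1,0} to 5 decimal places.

From R_{1,1} = (4·R_{1,0} − R_{0,0})/3, solve for R_{1,0}:
4·R_{1,0} = 3·1.5634674 + (-1.2886241) = 3.4017781
R_{1,0} = 0.8504445

0.85044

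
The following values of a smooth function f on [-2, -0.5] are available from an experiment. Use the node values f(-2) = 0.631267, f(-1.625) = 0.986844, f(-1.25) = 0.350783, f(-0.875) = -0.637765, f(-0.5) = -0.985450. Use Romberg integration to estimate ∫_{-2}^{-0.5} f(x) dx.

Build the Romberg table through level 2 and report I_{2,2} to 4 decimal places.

0.2150

I_{0,0} (trapezoid, 1 panel, h=1.5000): -0.265637
I_{1,0} (trapezoid, 2 panels, h=0.7500): 0.130269
I_{2,0} (trapezoid, 4 panels, h=0.3750): 0.196039
I_{1,1} = 0.130269 + (0.130269 − (-0.265637))/3 = 0.262238
I_{2,1} = 0.196039 + (0.196039 − 0.130269)/3 = 0.217962
I_{2,2} = 0.217962 + (0.217962 − 0.262238)/15 = 0.215010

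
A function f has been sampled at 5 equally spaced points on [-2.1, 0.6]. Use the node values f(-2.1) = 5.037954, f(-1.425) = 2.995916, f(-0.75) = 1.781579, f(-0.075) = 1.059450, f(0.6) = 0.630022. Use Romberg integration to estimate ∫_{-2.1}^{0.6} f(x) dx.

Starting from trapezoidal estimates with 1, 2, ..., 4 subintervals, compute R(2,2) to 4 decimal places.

R(0,0) (trapezoid, 1 panel, h=2.7000): 7.651768
R(1,0) (trapezoid, 2 panels, h=1.3500): 6.231015
R(2,0) (trapezoid, 4 panels, h=0.6750): 5.852880
R(1,1) = 6.231015 + (6.231015 − 7.651768)/3 = 5.757431
R(2,1) = 5.852880 + (5.852880 − 6.231015)/3 = 5.726835
R(2,2) = 5.726835 + (5.726835 − 5.757431)/15 = 5.724795

5.7248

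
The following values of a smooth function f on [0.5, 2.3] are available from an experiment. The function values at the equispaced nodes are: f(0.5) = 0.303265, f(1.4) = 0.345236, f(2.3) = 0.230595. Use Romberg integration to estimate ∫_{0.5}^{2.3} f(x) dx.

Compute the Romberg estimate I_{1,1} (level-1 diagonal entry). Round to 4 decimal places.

I_{0,0} (trapezoid, 1 panel, h=1.8000): 0.480474
I_{1,0} (trapezoid, 2 panels, h=0.9000): 0.550949
I_{1,1} = 0.550949 + (0.550949 − 0.480474)/3 = 0.574441

0.5744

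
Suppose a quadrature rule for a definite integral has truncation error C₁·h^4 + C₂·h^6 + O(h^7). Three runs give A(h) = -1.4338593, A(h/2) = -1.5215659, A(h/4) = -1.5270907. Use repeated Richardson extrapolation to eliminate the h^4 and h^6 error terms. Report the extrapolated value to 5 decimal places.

-1.52746

First eliminate the h^4 term (factor 2^4 = 16):
  B₁ = (16·(-1.5215659) − (-1.4338593))/15 = -1.5274130
  B₂ = (16·(-1.5270907) − (-1.5215659))/15 = -1.5274590
Then eliminate the h^6 term (factor 2^6 = 64):
  (64·(-1.5274590) − (-1.5274130))/63 = -1.5274597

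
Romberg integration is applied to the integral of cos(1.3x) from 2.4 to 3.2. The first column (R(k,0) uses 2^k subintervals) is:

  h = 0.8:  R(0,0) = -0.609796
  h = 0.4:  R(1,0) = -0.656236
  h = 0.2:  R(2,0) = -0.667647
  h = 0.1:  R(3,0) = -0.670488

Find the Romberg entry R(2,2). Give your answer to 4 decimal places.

-0.6714

R(1,1) = -0.656236 + (-0.656236 − (-0.609796))/3 = -0.671716
R(2,1) = (4·(-0.667647) − (-0.656236)) / 3 = -0.671451
R(2,2) = (16·(-0.671451) − (-0.671716)) / 15 = -0.671433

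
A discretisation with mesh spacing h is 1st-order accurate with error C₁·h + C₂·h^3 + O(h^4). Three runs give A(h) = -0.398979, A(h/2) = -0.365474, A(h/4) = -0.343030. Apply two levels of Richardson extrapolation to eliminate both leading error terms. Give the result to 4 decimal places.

-0.3190

First eliminate the h term (factor 2^1 = 2):
  B₁ = (2·(-0.365474) − (-0.398979))/1 = -0.331969
  B₂ = (2·(-0.343030) − (-0.365474))/1 = -0.320586
Then eliminate the h^3 term (factor 2^3 = 8):
  (8·(-0.320586) − (-0.331969))/7 = -0.318960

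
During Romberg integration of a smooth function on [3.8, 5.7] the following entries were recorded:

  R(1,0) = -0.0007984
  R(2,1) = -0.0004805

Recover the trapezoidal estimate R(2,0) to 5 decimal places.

-0.00056

From R(2,1) = (4·R(2,0) − R(1,0))/3, solve for R(2,0):
4·R(2,0) = 3·(-0.0004805) + (-0.0007984) = -0.0022399
R(2,0) = -0.0005600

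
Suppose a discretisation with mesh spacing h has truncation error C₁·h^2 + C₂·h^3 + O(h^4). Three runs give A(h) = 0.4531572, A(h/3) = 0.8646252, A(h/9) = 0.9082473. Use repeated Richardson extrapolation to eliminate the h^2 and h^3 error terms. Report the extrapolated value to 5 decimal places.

0.91361

First eliminate the h^2 term (factor 3^2 = 9):
  B₁ = (9·0.8646252 − 0.4531572)/8 = 0.9160587
  B₂ = (9·0.9082473 − 0.8646252)/8 = 0.9137001
Then eliminate the h^3 term (factor 3^3 = 27):
  (27·0.9137001 − 0.9160587)/26 = 0.9136094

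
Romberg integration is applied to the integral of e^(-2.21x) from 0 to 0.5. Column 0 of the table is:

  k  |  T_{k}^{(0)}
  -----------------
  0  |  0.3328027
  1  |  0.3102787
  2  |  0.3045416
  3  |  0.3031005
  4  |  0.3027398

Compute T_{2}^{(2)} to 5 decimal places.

0.30262

T_{1}^{(1)} = (4·0.3102787 − 0.3328027) / 3 = 0.3027707
T_{2}^{(1)} = (4·0.3045416 − 0.3102787) / 3 = 0.3026292
T_{2}^{(2)} = 0.3026292 + (0.3026292 − 0.3027707)/15 = 0.3026198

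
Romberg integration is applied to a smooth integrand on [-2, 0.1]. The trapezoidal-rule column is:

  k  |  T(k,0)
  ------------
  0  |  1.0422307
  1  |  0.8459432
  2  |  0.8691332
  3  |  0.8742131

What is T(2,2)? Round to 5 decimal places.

Richardson extrapolation on the trapezoidal column (denominator 4−1=3):
T(1,1) = (4·0.8459432 − 1.0422307) / 3 = 0.7805140
T(2,1) = (4·0.8691332 − 0.8459432) / 3 = 0.8768632
T(2,2) = 0.8768632 + (0.8768632 − 0.7805140)/15 = 0.8832865

0.88329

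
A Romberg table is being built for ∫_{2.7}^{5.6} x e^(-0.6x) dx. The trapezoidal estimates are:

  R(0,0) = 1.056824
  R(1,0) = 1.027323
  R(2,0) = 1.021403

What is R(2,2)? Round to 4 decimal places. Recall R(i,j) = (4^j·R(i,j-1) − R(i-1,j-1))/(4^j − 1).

1.0196

R(1,1) = (4·1.027323 − 1.056824) / 3 = 1.017489
R(2,1) = 1.021403 + (1.021403 − 1.027323)/3 = 1.019430
R(2,2) = 1.019430 + (1.019430 − 1.017489)/15 = 1.019559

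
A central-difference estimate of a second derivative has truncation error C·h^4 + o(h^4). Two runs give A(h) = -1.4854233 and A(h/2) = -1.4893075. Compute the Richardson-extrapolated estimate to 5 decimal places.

Extrapolated value = (16·A(h/2) − A(h)) / (16 − 1)
= (16·(-1.4893075) − (-1.4854233)) / 15
= -22.3434967 / 15 = -1.4895664

-1.48957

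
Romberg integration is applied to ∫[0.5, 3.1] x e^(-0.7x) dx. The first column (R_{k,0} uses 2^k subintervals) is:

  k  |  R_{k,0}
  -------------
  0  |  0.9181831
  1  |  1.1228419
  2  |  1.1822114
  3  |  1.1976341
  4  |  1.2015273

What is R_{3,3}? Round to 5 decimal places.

1.20283

Richardson extrapolation on the trapezoidal column (denominator 4−1=3):
R_{1,1} = 1.1228419 + (1.1228419 − 0.9181831)/3 = 1.1910615
R_{2,1} = 1.1822114 + (1.1822114 − 1.1228419)/3 = 1.2020012
R_{3,1} = (4·1.1976341 − 1.1822114) / 3 = 1.2027750
R_{2,2} = (16·1.2020012 − 1.1910615) / 15 = 1.2027305
R_{3,2} = (16·1.2027750 − 1.2020012) / 15 = 1.2028266
R_{3,3} = 1.2028266 + (1.2028266 − 1.2027305)/63 = 1.2028281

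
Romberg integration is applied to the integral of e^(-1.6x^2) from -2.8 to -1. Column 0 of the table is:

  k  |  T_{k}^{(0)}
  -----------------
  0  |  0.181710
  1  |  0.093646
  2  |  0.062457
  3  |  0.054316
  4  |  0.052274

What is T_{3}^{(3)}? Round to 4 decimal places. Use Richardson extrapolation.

Richardson extrapolation on the trapezoidal column (denominator 4−1=3):
T_{1}^{(1)} = 0.093646 + (0.093646 − 0.181710)/3 = 0.064291
T_{2}^{(1)} = 0.062457 + (0.062457 − 0.093646)/3 = 0.052061
T_{3}^{(1)} = 0.054316 + (0.054316 − 0.062457)/3 = 0.051602
T_{2}^{(2)} = (16·0.052061 − 0.064291) / 15 = 0.051246
T_{3}^{(2)} = (16·0.051602 − 0.052061) / 15 = 0.051571
T_{3}^{(3)} = (64·0.051571 − 0.051246) / 63 = 0.051576
(Column j=1 coincides with Simpson's rule on the same nodes.)

0.0516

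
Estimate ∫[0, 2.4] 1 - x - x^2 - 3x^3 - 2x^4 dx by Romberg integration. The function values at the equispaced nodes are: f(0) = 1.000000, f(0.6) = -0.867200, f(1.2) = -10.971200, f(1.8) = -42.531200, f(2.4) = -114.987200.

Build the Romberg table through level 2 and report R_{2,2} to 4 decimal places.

R_{0,0} (trapezoid, 1 panel, h=2.4000): -136.784640
R_{1,0} (trapezoid, 2 panels, h=1.2000): -81.557760
R_{2,0} (trapezoid, 4 panels, h=0.6000): -66.817920
R_{1,1} = -81.557760 + (-81.557760 − (-136.784640))/3 = -63.148800
R_{2,1} = -66.817920 + (-66.817920 − (-81.557760))/3 = -61.904640
R_{2,2} = -61.904640 + (-61.904640 − (-63.148800))/15 = -61.821696

-61.8217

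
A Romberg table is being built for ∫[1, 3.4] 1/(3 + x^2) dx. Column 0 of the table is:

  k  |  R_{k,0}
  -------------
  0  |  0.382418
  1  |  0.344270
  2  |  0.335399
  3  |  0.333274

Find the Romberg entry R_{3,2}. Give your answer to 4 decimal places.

R_{2,1} = 0.335399 + (0.335399 − 0.344270)/3 = 0.332442
R_{3,1} = 0.333274 + (0.333274 − 0.335399)/3 = 0.332566
R_{3,2} = (16·0.332566 − 0.332442) / 15 = 0.332574
(Column j=1 coincides with Simpson's rule on the same nodes.)

0.3326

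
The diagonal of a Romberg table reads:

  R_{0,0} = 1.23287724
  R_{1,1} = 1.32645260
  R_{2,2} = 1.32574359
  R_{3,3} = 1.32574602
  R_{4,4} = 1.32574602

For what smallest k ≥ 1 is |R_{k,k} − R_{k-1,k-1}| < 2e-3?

k = 2

|R_{1,1} − R_{0,0}| = 0.09357536 ≥ 2e-3
|R_{2,2} − R_{1,1}| = 0.00070901 < 2e-3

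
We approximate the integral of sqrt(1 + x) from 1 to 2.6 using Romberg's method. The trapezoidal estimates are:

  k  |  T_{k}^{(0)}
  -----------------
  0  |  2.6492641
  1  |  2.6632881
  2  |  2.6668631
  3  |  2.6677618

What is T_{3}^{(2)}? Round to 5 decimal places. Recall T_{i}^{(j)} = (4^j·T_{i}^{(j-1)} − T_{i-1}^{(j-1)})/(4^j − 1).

T_{2}^{(1)} = (4·2.6668631 − 2.6632881) / 3 = 2.6680548
T_{3}^{(1)} = 2.6677618 + (2.6677618 − 2.6668631)/3 = 2.6680614
T_{3}^{(2)} = 2.6680614 + (2.6680614 − 2.6680548)/15 = 2.6680618

2.66806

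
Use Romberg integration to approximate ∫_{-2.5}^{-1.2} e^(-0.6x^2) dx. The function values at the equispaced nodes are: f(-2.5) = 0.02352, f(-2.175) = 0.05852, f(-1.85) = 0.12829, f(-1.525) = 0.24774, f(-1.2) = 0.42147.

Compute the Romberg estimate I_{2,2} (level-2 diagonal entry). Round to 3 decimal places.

I_{0,0} (trapezoid, 1 panel, h=1.3000): 0.28924
I_{1,0} (trapezoid, 2 panels, h=0.6500): 0.22801
I_{2,0} (trapezoid, 4 panels, h=0.3250): 0.21354
I_{1,1} = 0.22801 + (0.22801 − 0.28924)/3 = 0.20760
I_{2,1} = 0.21354 + (0.21354 − 0.22801)/3 = 0.20872
I_{2,2} = 0.20872 + (0.20872 − 0.20760)/15 = 0.20879

0.209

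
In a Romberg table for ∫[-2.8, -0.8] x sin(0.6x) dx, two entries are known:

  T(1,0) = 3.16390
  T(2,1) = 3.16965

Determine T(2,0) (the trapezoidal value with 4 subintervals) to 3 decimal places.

From T(2,1) = (4·T(2,0) − T(1,0))/3, solve for T(2,0):
4·T(2,0) = 3·3.16965 + 3.16390 = 12.67285
T(2,0) = 3.16821

3.168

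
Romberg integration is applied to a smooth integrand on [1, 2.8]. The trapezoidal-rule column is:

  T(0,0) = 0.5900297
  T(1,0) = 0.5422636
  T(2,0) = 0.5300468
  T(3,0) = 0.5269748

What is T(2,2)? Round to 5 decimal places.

0.52595

T(1,1) = 0.5422636 + (0.5422636 − 0.5900297)/3 = 0.5263416
T(2,1) = 0.5300468 + (0.5300468 − 0.5422636)/3 = 0.5259745
T(2,2) = (16·0.5259745 − 0.5263416) / 15 = 0.5259500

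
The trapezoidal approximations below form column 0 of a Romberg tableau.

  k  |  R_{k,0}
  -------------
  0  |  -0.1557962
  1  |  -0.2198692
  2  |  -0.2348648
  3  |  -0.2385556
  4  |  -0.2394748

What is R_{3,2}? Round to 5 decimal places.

-0.23978

Richardson extrapolation on the trapezoidal column (denominator 4−1=3):
R_{2,1} = -0.2348648 + (-0.2348648 − (-0.2198692))/3 = -0.2398633
R_{3,1} = (4·(-0.2385556) − (-0.2348648)) / 3 = -0.2397859
R_{3,2} = -0.2397859 + (-0.2397859 − (-0.2398633))/15 = -0.2397807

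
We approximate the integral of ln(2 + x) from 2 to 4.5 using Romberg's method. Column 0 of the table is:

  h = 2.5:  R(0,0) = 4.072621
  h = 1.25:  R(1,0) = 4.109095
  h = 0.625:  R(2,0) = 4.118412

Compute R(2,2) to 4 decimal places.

4.1215

Richardson extrapolation on the trapezoidal column (denominator 4−1=3):
R(1,1) = (4·4.109095 − 4.072621) / 3 = 4.121253
R(2,1) = 4.118412 + (4.118412 − 4.109095)/3 = 4.121518
R(2,2) = (16·4.121518 − 4.121253) / 15 = 4.121536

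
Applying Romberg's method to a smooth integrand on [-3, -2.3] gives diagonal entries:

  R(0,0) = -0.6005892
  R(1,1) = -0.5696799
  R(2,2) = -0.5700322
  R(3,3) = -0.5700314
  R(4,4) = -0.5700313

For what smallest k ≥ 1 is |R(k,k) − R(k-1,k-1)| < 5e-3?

k = 2

|R(1,1) − R(0,0)| = 0.0309093 ≥ 5e-3
|R(2,2) − R(1,1)| = 0.0003523 < 5e-3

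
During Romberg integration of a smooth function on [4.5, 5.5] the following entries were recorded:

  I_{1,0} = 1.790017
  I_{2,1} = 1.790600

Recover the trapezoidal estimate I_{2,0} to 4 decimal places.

1.7905

From I_{2,1} = (4·I_{2,0} − I_{1,0})/3, solve for I_{2,0}:
4·I_{2,0} = 3·1.790600 + 1.790017 = 7.161817
I_{2,0} = 1.790454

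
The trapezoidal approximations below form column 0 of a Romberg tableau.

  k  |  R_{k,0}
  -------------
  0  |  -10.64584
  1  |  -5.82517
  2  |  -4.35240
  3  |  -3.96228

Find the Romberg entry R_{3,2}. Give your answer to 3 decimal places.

-3.830

R_{2,1} = -4.35240 + (-4.35240 − (-5.82517))/3 = -3.86148
R_{3,1} = -3.96228 + (-3.96228 − (-4.35240))/3 = -3.83224
R_{3,2} = (16·(-3.83224) − (-3.86148)) / 15 = -3.83029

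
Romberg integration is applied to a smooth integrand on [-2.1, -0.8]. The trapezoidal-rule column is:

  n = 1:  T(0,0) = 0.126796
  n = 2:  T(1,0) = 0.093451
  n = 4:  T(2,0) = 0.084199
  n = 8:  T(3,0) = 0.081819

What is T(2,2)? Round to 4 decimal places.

T(1,1) = 0.093451 + (0.093451 − 0.126796)/3 = 0.082336
T(2,1) = 0.084199 + (0.084199 − 0.093451)/3 = 0.081115
T(2,2) = (16·0.081115 − 0.082336) / 15 = 0.081034

0.0810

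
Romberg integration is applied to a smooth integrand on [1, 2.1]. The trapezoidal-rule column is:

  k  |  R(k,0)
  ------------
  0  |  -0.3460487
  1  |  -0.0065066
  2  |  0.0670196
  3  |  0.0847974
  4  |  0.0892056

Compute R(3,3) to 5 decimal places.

0.09067

Richardson extrapolation on the trapezoidal column (denominator 4−1=3):
R(1,1) = -0.0065066 + (-0.0065066 − (-0.3460487))/3 = 0.1066741
R(2,1) = 0.0670196 + (0.0670196 − (-0.0065066))/3 = 0.0915283
R(3,1) = 0.0847974 + (0.0847974 − 0.0670196)/3 = 0.0907233
R(2,2) = 0.0915283 + (0.0915283 − 0.1066741)/15 = 0.0905186
R(3,2) = 0.0907233 + (0.0907233 − 0.0915283)/15 = 0.0906696
R(3,3) = (64·0.0906696 − 0.0905186) / 63 = 0.0906720
(Column j=1 coincides with Simpson's rule on the same nodes.)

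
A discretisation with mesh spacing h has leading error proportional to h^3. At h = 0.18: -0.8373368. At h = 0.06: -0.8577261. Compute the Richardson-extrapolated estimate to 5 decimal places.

-0.85851

Extrapolated value = (27·A(h/3) − A(h)) / (27 − 1)
= (27·(-0.8577261) − (-0.8373368)) / 26
= -22.3212679 / 26 = -0.8585103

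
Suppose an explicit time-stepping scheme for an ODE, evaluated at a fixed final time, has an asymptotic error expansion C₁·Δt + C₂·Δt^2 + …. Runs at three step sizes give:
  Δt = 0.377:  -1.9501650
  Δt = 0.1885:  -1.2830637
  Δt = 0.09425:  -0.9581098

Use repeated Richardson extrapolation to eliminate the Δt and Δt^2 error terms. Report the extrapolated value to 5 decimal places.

First eliminate the Δt term (factor 2^1 = 2):
  B₁ = (2·(-1.2830637) − (-1.9501650))/1 = -0.6159624
  B₂ = (2·(-0.9581098) − (-1.2830637))/1 = -0.6331559
Then eliminate the Δt^2 term (factor 2^2 = 4):
  (4·(-0.6331559) − (-0.6159624))/3 = -0.6388871

-0.63889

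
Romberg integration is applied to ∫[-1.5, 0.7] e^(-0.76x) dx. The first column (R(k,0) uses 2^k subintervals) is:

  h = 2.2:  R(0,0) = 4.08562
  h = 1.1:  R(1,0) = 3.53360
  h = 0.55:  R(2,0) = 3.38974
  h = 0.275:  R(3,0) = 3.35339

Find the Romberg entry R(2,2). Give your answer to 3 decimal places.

3.341

R(1,1) = (4·3.53360 − 4.08562) / 3 = 3.34959
R(2,1) = 3.38974 + (3.38974 − 3.53360)/3 = 3.34179
R(2,2) = 3.34179 + (3.34179 − 3.34959)/15 = 3.34127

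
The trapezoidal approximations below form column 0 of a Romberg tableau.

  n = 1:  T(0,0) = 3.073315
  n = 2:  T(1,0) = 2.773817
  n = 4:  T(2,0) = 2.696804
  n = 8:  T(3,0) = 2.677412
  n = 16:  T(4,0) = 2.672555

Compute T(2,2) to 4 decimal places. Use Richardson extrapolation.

2.6709

Richardson extrapolation on the trapezoidal column (denominator 4−1=3):
T(1,1) = 2.773817 + (2.773817 − 3.073315)/3 = 2.673984
T(2,1) = (4·2.696804 − 2.773817) / 3 = 2.671133
T(2,2) = (16·2.671133 − 2.673984) / 15 = 2.670943
(Column j=1 coincides with Simpson's rule on the same nodes.)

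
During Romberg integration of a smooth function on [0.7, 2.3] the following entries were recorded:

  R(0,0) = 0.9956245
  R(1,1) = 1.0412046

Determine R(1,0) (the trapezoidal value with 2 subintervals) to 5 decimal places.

From R(1,1) = (4·R(1,0) − R(0,0))/3, solve for R(1,0):
4·R(1,0) = 3·1.0412046 + 0.9956245 = 4.1192383
R(1,0) = 1.0298096

1.02981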